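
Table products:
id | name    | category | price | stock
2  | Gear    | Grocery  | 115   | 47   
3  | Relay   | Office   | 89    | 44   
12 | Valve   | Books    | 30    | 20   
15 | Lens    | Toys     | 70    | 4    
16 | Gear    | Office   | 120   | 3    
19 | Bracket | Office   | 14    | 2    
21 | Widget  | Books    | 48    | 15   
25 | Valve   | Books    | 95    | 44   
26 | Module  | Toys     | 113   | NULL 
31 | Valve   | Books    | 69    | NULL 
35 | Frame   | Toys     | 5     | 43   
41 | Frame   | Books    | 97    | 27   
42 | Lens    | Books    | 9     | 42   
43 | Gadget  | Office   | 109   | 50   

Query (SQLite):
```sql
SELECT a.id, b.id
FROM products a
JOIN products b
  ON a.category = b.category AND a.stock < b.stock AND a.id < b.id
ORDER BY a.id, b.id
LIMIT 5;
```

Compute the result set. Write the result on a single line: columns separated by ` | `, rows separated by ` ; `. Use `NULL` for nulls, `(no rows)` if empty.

Pairs (a,b) with same category, a.stock < b.stock, a.id < b.id.
category groups: Books:{12,21,25,31,41,42} Grocery:{2} Office:{3,16,19,43} Toys:{15,26,35}
Ordered by (a.id, b.id); first 5.

3 | 43 ; 12 | 25 ; 12 | 41 ; 12 | 42 ; 15 | 35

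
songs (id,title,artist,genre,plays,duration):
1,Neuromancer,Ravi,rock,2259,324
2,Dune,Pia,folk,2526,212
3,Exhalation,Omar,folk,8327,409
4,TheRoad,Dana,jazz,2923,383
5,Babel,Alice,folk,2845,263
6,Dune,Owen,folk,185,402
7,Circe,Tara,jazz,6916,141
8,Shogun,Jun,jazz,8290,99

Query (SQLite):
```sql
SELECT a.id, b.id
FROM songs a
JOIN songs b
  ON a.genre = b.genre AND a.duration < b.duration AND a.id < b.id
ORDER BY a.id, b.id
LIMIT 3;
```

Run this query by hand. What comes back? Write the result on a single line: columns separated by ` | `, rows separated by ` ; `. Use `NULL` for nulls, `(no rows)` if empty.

2 | 3 ; 2 | 5 ; 2 | 6

Pairs (a,b) with same genre, a.duration < b.duration, a.id < b.id.
genre groups: folk:{2,3,5,6} jazz:{4,7,8} rock:{1}
Ordered by (a.id, b.id); first 3.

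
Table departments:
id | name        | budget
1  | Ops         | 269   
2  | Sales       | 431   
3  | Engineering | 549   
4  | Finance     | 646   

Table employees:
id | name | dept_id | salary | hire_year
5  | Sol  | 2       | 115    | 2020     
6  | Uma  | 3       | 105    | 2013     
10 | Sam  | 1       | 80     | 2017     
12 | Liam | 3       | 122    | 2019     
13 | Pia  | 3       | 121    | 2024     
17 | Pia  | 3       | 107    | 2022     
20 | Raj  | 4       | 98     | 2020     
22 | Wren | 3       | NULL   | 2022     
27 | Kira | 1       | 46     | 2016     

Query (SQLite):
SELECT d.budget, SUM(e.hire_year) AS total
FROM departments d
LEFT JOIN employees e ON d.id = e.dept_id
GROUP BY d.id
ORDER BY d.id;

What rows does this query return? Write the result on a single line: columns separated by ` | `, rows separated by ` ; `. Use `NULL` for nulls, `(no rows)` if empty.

LEFT JOIN keeps every departments row; unmatched ones get NULL for employees columns.
Group by departments.id and compute SUM(e.hire_year). SUM over an all-NULL group is NULL.
  1: ids {10, 27} → SUM(e.hire_year)=4033
  2: ids {5} → SUM(e.hire_year)=2020
  3: ids {6, 12, 13, 17, 22} → SUM(e.hire_year)=10100
  4: ids {20} → SUM(e.hire_year)=2020

269 | 4033 ; 431 | 2020 ; 549 | 10100 ; 646 | 2020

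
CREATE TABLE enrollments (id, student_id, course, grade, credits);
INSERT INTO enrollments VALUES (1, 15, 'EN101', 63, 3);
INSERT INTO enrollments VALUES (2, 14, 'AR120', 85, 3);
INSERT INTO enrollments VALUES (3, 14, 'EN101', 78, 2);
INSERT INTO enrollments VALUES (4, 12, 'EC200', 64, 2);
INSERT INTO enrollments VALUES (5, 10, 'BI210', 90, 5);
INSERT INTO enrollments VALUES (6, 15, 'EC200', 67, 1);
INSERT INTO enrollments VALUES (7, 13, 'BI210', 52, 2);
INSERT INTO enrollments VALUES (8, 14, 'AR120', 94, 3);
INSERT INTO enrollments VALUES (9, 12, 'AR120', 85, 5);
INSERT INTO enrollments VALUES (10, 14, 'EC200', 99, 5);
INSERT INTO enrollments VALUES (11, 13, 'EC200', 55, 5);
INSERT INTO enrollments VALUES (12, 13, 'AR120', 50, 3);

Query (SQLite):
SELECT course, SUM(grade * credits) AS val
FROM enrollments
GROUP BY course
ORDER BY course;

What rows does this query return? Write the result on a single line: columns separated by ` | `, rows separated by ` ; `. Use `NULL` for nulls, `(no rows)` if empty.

AR120 | 1112 ; BI210 | 554 ; EC200 | 965 ; EN101 | 345

For each row compute grade * credits.
Group by course; take SUM of the expression per group.
  AR120: ids {2, 8, 9, 12} → SUM(grade * credits)=1112
  BI210: ids {5, 7} → SUM(grade * credits)=554
  EC200: ids {4, 6, 10, 11} → SUM(grade * credits)=965
  EN101: ids {1, 3} → SUM(grade * credits)=345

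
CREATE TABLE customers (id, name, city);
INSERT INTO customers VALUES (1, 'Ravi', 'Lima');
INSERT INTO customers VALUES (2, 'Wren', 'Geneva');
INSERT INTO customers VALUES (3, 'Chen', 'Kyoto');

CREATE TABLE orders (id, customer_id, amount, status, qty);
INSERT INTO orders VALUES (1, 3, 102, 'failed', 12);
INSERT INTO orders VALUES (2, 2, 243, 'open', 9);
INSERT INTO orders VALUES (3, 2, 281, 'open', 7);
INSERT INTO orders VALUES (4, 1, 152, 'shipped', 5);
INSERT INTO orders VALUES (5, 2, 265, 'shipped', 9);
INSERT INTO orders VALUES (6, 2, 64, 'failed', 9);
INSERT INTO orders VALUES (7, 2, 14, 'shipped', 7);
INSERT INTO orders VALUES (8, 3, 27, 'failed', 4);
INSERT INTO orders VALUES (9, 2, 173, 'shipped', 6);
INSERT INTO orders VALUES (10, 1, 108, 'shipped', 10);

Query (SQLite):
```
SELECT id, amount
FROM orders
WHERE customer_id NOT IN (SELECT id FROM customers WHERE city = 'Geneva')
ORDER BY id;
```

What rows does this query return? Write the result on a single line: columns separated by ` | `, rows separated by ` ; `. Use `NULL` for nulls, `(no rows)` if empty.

1 | 102 ; 4 | 152 ; 8 | 27 ; 10 | 108

Inner query: customers.id where city = 'Geneva'.
Outer: keep orders rows whose customer_id is not in that set.
Inner query → {2}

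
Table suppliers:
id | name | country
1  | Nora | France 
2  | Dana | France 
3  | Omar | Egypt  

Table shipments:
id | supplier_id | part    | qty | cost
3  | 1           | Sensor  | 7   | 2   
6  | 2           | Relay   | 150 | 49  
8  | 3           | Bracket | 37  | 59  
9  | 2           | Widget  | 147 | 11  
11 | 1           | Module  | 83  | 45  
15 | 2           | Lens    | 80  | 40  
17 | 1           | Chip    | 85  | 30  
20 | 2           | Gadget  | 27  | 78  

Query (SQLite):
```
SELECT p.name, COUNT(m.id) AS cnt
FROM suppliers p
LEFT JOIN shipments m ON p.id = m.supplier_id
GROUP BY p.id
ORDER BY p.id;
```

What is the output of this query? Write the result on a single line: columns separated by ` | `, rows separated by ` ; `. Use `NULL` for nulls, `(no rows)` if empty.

Nora | 3 ; Dana | 4 ; Omar | 1

LEFT JOIN keeps every suppliers row; unmatched ones get NULL for shipments columns.
Group by suppliers.id and compute COUNT(m.id). COUNT(col) of an all-NULL group is 0.
  1: ids {3, 11, 17} → COUNT(m.id)=3
  2: ids {6, 9, 15, 20} → COUNT(m.id)=4
  3: ids {8} → COUNT(m.id)=1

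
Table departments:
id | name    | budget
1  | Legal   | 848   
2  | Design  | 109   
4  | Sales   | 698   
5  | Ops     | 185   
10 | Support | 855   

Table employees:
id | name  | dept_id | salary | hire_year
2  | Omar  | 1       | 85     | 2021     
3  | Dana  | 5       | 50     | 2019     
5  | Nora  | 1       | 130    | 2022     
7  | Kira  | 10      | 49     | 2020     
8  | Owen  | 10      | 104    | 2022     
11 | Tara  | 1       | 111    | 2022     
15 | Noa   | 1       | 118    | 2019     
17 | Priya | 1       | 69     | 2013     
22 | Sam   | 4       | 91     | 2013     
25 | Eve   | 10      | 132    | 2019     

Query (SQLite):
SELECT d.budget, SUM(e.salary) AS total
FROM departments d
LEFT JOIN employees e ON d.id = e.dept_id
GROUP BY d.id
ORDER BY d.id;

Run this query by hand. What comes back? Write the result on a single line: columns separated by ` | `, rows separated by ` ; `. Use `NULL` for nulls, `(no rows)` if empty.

848 | 513 ; 109 | NULL ; 698 | 91 ; 185 | 50 ; 855 | 285

LEFT JOIN keeps every departments row; unmatched ones get NULL for employees columns.
Group by departments.id and compute SUM(e.salary). SUM over an all-NULL group is NULL.
  1: ids {2, 5, 11, 15, 17} → SUM(e.salary)=513
  2: ids {—} → SUM(e.salary)=NULL
  4: ids {22} → SUM(e.salary)=91
  5: ids {3} → SUM(e.salary)=50
  10: ids {7, 8, 25} → SUM(e.salary)=285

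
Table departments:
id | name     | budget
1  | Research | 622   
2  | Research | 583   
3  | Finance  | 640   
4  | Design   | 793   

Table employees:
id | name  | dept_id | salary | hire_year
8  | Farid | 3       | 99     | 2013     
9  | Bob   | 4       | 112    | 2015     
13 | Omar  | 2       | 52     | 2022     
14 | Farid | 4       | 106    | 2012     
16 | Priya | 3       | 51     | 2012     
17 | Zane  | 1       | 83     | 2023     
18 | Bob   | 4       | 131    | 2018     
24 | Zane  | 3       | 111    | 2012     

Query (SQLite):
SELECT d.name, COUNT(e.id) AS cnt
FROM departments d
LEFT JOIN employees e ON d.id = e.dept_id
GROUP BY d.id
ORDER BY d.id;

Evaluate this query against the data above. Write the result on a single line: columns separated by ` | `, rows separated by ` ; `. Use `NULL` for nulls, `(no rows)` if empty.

LEFT JOIN keeps every departments row; unmatched ones get NULL for employees columns.
Group by departments.id and compute COUNT(e.id). COUNT(col) of an all-NULL group is 0.
  1: ids {17} → COUNT(e.id)=1
  2: ids {13} → COUNT(e.id)=1
  3: ids {8, 16, 24} → COUNT(e.id)=3
  4: ids {9, 14, 18} → COUNT(e.id)=3

Research | 1 ; Research | 1 ; Finance | 3 ; Design | 3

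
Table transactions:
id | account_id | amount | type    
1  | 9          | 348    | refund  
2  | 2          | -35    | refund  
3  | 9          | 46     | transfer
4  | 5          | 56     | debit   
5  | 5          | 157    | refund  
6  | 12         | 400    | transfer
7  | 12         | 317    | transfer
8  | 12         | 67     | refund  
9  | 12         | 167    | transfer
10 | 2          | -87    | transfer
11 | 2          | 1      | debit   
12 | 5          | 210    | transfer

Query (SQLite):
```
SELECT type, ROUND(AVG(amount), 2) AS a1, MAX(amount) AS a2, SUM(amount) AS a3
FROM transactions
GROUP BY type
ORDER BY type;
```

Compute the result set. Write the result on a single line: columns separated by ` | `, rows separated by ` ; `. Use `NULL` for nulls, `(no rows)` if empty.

debit | 28.5 | 56 | 57 ; refund | 134.25 | 348 | 537 ; transfer | 175.5 | 400 | 1053

Group transactions by type.
Per group compute: ROUND(AVG(amount), 2), MAX(amount), SUM(amount).
  debit: ids {4, 11} → ROUND(AVG(amount), 2)=28.5, MAX(amount)=56, SUM(amount)=57
  refund: ids {1, 2, 5, 8} → ROUND(AVG(amount), 2)=134.25, MAX(amount)=348, SUM(amount)=537
  transfer: ids {3, 6, 7, 9, 10, 12} → ROUND(AVG(amount), 2)=175.5, MAX(amount)=400, SUM(amount)=1053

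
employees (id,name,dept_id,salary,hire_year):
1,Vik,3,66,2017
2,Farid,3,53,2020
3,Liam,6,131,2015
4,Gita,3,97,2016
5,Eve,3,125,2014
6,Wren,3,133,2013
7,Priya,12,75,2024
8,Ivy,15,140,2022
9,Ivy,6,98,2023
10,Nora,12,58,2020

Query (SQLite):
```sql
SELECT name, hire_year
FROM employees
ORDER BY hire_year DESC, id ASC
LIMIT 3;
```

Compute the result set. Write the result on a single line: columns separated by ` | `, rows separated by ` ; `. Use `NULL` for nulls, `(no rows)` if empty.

Sort by hire_year desc, tiebreak id asc: (2024, id=7), (2023, id=9), (2022, id=8), (2020, id=2), (2020, id=10), (2017, id=1) …. Take first 3.

Priya | 2024 ; Ivy | 2023 ; Ivy | 2022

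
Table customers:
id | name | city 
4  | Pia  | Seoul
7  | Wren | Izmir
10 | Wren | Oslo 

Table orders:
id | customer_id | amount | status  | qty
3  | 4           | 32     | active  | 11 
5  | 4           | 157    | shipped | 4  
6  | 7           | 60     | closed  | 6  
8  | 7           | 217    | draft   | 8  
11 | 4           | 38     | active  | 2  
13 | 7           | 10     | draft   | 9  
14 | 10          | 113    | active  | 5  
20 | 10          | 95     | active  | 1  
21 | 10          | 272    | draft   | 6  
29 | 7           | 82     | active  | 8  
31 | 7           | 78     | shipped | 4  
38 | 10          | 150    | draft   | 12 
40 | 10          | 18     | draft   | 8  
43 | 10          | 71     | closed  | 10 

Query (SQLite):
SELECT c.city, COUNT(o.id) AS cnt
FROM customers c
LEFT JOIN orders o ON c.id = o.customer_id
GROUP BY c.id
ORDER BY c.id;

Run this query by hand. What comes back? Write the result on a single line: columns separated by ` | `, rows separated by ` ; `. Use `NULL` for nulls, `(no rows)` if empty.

LEFT JOIN keeps every customers row; unmatched ones get NULL for orders columns.
Group by customers.id and compute COUNT(o.id). COUNT(col) of an all-NULL group is 0.
  4: ids {3, 5, 11} → COUNT(o.id)=3
  7: ids {6, 8, 13, 29, 31} → COUNT(o.id)=5
  10: ids {14, 20, 21, 38, 40, 43} → COUNT(o.id)=6

Seoul | 3 ; Izmir | 5 ; Oslo | 6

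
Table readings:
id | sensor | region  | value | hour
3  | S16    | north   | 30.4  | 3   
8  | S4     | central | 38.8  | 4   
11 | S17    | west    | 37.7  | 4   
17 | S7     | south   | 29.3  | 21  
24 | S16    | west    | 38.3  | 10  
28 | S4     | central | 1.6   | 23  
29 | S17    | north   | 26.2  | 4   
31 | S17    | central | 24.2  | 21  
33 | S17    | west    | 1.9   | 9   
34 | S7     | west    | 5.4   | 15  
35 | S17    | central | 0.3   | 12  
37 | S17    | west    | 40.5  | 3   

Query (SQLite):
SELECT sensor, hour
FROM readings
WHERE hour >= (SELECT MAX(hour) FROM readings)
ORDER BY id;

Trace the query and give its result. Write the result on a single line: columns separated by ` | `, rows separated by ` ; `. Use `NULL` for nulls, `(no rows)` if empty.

Scalar subquery: MAX(hour) over all readings rows = 23.
Keep rows where hour >= that value.

S4 | 23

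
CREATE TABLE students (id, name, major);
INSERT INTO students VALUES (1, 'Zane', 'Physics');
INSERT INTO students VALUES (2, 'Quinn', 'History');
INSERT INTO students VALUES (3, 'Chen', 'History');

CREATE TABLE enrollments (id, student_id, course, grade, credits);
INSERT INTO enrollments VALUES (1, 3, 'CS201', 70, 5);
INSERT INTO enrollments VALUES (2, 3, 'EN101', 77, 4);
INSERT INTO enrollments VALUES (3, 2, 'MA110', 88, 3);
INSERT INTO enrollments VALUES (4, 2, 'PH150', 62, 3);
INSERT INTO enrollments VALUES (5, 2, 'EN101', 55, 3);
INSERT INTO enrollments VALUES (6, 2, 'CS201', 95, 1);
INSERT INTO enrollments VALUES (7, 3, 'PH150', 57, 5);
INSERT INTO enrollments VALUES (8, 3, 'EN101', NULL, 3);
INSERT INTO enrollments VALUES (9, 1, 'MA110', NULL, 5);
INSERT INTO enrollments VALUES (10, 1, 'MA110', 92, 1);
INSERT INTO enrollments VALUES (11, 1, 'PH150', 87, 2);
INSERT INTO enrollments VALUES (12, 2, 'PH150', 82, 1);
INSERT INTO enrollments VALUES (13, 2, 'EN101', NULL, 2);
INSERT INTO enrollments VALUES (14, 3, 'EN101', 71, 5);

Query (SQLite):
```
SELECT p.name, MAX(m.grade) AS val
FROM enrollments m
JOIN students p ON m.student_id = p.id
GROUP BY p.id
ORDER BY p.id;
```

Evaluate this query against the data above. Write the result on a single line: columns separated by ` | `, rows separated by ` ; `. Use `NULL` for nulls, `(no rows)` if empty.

Zane | 92 ; Quinn | 95 ; Chen | 77

Join each enrollments row to its students via student_id.
Group joined rows by students.id; compute MAX(m.grade) per group.
  1: ids {9, 10, 11} → MAX(m.grade)=92
  2: ids {3, 4, 5, 6, 12, 13} → MAX(m.grade)=95
  3: ids {1, 2, 7, 8, 14} → MAX(m.grade)=77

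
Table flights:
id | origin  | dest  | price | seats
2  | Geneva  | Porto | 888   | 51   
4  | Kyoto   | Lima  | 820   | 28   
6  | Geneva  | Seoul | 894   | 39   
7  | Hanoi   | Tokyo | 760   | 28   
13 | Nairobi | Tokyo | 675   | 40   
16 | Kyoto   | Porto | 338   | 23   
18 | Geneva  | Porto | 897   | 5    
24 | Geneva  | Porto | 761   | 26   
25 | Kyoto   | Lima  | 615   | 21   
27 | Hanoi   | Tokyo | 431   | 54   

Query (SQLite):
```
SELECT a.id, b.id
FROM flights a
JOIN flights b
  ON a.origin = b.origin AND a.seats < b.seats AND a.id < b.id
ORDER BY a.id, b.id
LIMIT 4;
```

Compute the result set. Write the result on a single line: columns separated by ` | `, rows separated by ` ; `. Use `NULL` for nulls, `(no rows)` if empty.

7 | 27 ; 18 | 24

Pairs (a,b) with same origin, a.seats < b.seats, a.id < b.id.
origin groups: Geneva:{2,6,18,24} Hanoi:{7,27} Kyoto:{4,16,25} Nairobi:{13}
Ordered by (a.id, b.id); first 4.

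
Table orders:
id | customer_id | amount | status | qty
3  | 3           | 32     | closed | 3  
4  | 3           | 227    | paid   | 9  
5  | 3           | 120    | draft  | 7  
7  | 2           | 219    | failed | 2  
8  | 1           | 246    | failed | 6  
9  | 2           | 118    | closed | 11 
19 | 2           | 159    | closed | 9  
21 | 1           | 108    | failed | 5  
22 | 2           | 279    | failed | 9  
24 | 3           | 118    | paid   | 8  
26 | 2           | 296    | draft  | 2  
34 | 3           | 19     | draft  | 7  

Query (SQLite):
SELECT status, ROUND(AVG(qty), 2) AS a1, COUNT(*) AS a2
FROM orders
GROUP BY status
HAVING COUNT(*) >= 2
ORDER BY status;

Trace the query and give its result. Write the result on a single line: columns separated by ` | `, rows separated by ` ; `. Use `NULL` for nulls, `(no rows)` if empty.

Group orders by status.
Per group compute: ROUND(AVG(qty), 2), COUNT(*).
HAVING: drop groups with fewer than 2 rows.
  closed: ids {3, 9, 19} → ROUND(AVG(qty), 2)=7.67, COUNT(*)=3
  draft: ids {5, 26, 34} → ROUND(AVG(qty), 2)=5.33, COUNT(*)=3
  failed: ids {7, 8, 21, 22} → ROUND(AVG(qty), 2)=5.5, COUNT(*)=4
  paid: ids {4, 24} → ROUND(AVG(qty), 2)=8.5, COUNT(*)=2

closed | 7.67 | 3 ; draft | 5.33 | 3 ; failed | 5.5 | 4 ; paid | 8.5 | 2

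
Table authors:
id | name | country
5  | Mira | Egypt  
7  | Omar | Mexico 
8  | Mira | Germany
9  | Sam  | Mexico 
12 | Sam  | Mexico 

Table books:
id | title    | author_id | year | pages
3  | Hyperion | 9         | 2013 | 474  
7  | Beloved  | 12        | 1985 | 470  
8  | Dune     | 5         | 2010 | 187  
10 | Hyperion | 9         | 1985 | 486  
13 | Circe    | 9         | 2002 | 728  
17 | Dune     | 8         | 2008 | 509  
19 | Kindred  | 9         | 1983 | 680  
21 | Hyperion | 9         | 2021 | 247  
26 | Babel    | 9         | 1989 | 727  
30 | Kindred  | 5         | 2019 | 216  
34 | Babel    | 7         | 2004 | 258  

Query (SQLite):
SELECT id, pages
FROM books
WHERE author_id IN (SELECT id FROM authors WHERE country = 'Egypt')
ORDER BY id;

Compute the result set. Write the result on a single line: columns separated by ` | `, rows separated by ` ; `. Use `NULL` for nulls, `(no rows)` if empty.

8 | 187 ; 30 | 216

Inner query: authors.id where country = 'Egypt'.
Outer: keep books rows whose author_id is in that set.
Inner query → {5}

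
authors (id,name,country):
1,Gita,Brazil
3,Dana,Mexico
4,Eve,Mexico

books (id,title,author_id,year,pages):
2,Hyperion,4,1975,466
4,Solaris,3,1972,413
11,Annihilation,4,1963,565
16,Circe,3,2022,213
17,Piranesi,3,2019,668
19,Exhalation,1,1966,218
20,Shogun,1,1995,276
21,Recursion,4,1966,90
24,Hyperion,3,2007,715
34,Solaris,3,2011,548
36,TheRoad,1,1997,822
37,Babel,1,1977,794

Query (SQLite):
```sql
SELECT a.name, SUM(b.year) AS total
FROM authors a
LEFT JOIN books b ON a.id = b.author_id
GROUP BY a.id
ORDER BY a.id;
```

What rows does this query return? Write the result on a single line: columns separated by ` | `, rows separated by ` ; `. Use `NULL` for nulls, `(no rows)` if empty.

Gita | 7935 ; Dana | 10031 ; Eve | 5904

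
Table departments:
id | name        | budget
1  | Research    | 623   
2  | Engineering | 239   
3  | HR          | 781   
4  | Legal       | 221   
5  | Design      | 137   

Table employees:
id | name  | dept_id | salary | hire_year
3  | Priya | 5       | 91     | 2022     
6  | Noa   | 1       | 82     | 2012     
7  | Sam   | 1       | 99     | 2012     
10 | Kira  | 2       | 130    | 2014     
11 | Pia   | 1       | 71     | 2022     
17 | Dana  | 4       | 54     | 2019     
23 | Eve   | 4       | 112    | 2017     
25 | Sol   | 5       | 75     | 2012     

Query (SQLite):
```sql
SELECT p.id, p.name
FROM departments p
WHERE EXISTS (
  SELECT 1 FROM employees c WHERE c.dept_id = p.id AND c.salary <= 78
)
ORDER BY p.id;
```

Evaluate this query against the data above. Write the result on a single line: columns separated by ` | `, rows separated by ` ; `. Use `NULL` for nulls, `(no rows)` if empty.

For each departments row, check whether any employees with matching dept_id has salary <= 78.
Keep rows where that is true.

1 | Research ; 4 | Legal ; 5 | Design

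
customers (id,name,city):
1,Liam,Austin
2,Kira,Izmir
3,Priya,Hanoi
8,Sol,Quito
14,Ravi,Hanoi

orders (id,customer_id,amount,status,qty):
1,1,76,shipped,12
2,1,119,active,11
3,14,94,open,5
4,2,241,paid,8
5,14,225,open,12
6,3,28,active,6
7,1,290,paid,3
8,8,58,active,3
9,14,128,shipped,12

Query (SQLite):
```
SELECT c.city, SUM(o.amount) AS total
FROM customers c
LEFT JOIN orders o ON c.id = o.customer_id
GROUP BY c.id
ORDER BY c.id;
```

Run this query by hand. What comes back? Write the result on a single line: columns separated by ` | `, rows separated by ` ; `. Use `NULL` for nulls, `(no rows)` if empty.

LEFT JOIN keeps every customers row; unmatched ones get NULL for orders columns.
Group by customers.id and compute SUM(o.amount). SUM over an all-NULL group is NULL.
  1: ids {1, 2, 7} → SUM(o.amount)=485
  2: ids {4} → SUM(o.amount)=241
  3: ids {6} → SUM(o.amount)=28
  8: ids {8} → SUM(o.amount)=58
  14: ids {3, 5, 9} → SUM(o.amount)=447

Austin | 485 ; Izmir | 241 ; Hanoi | 28 ; Quito | 58 ; Hanoi | 447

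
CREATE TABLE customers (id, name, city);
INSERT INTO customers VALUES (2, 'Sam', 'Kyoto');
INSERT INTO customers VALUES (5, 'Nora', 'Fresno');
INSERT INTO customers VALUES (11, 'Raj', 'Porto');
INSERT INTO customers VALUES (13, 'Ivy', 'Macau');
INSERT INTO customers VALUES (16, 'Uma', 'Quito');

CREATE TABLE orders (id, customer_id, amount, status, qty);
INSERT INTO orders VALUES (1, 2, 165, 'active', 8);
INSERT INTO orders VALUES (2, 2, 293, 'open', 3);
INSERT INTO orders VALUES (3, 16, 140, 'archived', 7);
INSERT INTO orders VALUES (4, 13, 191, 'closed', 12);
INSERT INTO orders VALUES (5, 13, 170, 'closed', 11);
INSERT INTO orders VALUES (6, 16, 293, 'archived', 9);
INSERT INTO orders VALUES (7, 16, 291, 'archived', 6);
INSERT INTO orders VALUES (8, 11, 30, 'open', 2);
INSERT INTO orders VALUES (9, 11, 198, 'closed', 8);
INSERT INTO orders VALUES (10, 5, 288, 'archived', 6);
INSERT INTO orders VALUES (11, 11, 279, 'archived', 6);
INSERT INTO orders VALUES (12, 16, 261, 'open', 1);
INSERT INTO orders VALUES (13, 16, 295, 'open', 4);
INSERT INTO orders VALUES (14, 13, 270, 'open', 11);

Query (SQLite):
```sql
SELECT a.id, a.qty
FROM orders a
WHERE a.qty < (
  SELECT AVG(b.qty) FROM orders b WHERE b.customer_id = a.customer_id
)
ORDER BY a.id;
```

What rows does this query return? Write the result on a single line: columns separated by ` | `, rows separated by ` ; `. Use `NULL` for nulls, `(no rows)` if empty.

For each orders row a, compute AVG(qty) over rows sharing a.customer_id.
Keep row a if a.qty < that per-group AVG.
  customer_id=2: AVG(qty) = 5.5
  customer_id=5: AVG(qty) = 6.0
  customer_id=11: AVG(qty) = 5.333333
  customer_id=13: AVG(qty) = 11.333333
  customer_id=16: AVG(qty) = 5.4

2 | 3 ; 5 | 11 ; 8 | 2 ; 12 | 1 ; 13 | 4 ; 14 | 11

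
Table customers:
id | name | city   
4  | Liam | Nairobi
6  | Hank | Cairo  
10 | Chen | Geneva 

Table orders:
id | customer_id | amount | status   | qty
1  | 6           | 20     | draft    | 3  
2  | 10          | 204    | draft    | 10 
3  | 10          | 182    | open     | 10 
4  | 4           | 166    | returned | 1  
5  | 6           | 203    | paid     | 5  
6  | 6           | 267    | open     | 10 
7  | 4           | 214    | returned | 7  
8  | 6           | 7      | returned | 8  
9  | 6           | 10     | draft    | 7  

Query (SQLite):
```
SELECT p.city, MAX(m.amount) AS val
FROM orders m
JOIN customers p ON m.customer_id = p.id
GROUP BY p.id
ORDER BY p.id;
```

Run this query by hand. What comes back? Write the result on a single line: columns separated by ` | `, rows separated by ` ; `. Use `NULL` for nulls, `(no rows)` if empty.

Nairobi | 214 ; Cairo | 267 ; Geneva | 204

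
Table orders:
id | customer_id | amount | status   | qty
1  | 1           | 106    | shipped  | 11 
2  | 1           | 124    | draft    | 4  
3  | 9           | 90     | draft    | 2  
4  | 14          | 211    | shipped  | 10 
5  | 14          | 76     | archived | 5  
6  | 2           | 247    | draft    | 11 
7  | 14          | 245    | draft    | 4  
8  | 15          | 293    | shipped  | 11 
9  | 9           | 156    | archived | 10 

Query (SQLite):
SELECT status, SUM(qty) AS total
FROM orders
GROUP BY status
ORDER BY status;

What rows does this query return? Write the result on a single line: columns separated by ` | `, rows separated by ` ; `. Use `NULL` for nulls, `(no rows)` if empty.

Partition orders by status; compute SUM(qty) within each group.
  archived: ids {5, 9} → SUM(qty)=15
  draft: ids {2, 3, 6, 7} → SUM(qty)=21
  shipped: ids {1, 4, 8} → SUM(qty)=32

archived | 15 ; draft | 21 ; shipped | 32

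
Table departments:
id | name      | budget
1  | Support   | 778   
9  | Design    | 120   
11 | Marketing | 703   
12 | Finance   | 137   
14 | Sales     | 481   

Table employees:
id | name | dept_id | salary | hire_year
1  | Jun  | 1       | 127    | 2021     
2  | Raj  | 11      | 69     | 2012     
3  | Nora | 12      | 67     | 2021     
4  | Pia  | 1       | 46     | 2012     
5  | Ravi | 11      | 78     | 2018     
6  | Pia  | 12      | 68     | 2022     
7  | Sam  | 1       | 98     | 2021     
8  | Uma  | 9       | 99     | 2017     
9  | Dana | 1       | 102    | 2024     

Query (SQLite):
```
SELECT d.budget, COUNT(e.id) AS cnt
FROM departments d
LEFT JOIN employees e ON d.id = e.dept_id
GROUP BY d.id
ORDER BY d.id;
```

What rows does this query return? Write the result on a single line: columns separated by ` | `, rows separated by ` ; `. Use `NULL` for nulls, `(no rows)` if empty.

LEFT JOIN keeps every departments row; unmatched ones get NULL for employees columns.
Group by departments.id and compute COUNT(e.id). COUNT(col) of an all-NULL group is 0.
  1: ids {1, 4, 7, 9} → COUNT(e.id)=4
  9: ids {8} → COUNT(e.id)=1
  11: ids {2, 5} → COUNT(e.id)=2
  12: ids {3, 6} → COUNT(e.id)=2
  14: ids {—} → COUNT(e.id)=0

778 | 4 ; 120 | 1 ; 703 | 2 ; 137 | 2 ; 481 | 0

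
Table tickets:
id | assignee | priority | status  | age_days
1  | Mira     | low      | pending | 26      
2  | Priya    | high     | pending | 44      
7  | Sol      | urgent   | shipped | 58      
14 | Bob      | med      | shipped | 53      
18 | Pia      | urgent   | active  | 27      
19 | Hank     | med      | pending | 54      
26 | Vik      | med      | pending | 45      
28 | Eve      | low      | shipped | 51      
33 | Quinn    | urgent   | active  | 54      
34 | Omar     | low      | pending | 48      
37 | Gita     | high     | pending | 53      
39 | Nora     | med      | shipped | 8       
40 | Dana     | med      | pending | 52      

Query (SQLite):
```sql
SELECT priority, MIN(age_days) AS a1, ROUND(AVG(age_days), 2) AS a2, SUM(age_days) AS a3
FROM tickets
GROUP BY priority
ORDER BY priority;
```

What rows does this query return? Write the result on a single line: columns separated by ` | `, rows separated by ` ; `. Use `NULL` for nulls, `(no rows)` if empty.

Group tickets by priority.
Per group compute: MIN(age_days), ROUND(AVG(age_days), 2), SUM(age_days).
  high: ids {2, 37} → MIN(age_days)=44, ROUND(AVG(age_days), 2)=48.5, SUM(age_days)=97
  low: ids {1, 28, 34} → MIN(age_days)=26, ROUND(AVG(age_days), 2)=41.67, SUM(age_days)=125
  med: ids {14, 19, 26, 39, 40} → MIN(age_days)=8, ROUND(AVG(age_days), 2)=42.4, SUM(age_days)=212
  urgent: ids {7, 18, 33} → MIN(age_days)=27, ROUND(AVG(age_days), 2)=46.33, SUM(age_days)=139

high | 44 | 48.5 | 97 ; low | 26 | 41.67 | 125 ; med | 8 | 42.4 | 212 ; urgent | 27 | 46.33 | 139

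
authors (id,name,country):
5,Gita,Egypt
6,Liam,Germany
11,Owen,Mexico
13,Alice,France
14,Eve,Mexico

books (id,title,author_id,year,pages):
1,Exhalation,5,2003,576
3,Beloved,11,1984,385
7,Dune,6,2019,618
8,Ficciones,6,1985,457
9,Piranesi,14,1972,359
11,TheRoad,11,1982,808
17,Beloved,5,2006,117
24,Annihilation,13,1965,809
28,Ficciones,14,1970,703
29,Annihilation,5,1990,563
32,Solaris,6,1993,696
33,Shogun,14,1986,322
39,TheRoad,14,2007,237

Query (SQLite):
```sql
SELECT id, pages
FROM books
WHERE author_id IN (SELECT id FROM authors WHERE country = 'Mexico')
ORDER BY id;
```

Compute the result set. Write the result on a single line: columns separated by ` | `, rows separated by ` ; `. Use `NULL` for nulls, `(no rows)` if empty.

3 | 385 ; 9 | 359 ; 11 | 808 ; 28 | 703 ; 33 | 322 ; 39 | 237

Inner query: authors.id where country = 'Mexico'.
Outer: keep books rows whose author_id is in that set.
Inner query → {11, 14}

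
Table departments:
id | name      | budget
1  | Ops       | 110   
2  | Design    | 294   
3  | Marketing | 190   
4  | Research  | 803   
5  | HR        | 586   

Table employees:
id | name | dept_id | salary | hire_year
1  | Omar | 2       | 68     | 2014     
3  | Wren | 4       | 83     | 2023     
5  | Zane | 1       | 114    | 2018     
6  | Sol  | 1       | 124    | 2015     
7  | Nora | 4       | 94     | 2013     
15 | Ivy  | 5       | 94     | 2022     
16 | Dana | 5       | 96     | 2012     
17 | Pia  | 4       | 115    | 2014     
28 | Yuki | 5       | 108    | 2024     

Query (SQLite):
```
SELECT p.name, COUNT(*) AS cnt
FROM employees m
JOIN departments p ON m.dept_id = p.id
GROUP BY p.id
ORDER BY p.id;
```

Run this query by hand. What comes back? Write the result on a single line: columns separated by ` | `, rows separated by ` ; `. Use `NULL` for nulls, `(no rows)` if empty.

Join each employees row to its departments via dept_id.
Group joined rows by departments.id; compute COUNT(*) per group.
  1: ids {5, 6} → COUNT(*)=2
  2: ids {1} → COUNT(*)=1
  4: ids {3, 7, 17} → COUNT(*)=3
  5: ids {15, 16, 28} → COUNT(*)=3

Ops | 2 ; Design | 1 ; Research | 3 ; HR | 3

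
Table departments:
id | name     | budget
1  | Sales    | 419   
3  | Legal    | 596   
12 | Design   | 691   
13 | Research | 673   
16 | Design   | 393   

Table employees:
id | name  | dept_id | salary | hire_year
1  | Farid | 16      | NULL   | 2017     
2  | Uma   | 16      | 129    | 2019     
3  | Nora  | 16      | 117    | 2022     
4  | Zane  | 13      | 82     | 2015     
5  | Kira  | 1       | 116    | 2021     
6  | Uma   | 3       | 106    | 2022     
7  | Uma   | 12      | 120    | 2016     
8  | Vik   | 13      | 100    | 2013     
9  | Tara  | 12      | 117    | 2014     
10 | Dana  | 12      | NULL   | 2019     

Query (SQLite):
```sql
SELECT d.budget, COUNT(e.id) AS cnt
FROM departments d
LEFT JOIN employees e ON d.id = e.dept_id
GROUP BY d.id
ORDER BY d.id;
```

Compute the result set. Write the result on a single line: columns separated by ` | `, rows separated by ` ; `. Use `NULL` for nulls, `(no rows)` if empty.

419 | 1 ; 596 | 1 ; 691 | 3 ; 673 | 2 ; 393 | 3

LEFT JOIN keeps every departments row; unmatched ones get NULL for employees columns.
Group by departments.id and compute COUNT(e.id). COUNT(col) of an all-NULL group is 0.
  1: ids {5} → COUNT(e.id)=1
  3: ids {6} → COUNT(e.id)=1
  12: ids {7, 9, 10} → COUNT(e.id)=3
  13: ids {4, 8} → COUNT(e.id)=2
  16: ids {1, 2, 3} → COUNT(e.id)=3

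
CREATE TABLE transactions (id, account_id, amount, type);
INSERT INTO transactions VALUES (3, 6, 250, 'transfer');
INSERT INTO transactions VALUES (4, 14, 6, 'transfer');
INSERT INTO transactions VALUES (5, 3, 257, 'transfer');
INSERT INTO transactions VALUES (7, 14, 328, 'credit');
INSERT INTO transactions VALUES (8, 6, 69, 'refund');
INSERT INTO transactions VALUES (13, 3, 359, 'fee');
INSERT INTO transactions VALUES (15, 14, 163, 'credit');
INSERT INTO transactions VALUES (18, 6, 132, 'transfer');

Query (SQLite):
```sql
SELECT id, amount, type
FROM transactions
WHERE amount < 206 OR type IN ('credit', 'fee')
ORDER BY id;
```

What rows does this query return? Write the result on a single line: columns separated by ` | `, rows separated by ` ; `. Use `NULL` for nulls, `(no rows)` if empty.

amount < 206: ids {4, 8, 15, 18}
type IN ('credit', 'fee'): ids {7, 13, 15}
Combine with OR.

4 | 6 | transfer ; 7 | 328 | credit ; 8 | 69 | refund ; 13 | 359 | fee ; 15 | 163 | credit ; 18 | 132 | transfer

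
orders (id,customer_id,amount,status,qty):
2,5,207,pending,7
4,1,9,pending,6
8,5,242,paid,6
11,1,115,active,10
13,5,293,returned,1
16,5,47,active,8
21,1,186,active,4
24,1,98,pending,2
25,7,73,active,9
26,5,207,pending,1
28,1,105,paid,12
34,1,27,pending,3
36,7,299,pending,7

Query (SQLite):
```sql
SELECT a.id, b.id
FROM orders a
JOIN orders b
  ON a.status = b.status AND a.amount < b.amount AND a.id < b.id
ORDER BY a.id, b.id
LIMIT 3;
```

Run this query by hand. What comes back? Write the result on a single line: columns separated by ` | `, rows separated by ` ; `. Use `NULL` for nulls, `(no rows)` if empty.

Pairs (a,b) with same status, a.amount < b.amount, a.id < b.id.
status groups: active:{11,16,21,25} paid:{8,28} pending:{2,4,24,26,34,36} returned:{13}
Ordered by (a.id, b.id); first 3.

2 | 36 ; 4 | 24 ; 4 | 26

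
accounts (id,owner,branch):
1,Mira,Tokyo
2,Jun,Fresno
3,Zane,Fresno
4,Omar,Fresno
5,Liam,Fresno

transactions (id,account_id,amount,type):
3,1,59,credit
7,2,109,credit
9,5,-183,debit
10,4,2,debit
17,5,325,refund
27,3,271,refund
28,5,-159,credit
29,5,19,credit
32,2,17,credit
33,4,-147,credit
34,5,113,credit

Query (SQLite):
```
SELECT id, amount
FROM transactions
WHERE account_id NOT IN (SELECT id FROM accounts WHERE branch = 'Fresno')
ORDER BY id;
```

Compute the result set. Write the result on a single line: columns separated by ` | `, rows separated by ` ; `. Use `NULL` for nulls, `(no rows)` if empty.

Inner query: accounts.id where branch = 'Fresno'.
Outer: keep transactions rows whose account_id is not in that set.
Inner query → {2, 3, 4, 5}

3 | 59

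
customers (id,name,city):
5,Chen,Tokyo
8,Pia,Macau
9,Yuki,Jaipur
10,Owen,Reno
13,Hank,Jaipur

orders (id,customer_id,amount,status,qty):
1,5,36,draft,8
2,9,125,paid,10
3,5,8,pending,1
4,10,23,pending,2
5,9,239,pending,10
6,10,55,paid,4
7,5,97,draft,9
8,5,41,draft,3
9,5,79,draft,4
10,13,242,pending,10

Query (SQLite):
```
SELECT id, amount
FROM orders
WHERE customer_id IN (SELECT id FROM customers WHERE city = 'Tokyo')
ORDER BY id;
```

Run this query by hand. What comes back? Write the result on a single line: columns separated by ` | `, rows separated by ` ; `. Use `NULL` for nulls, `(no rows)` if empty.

1 | 36 ; 3 | 8 ; 7 | 97 ; 8 | 41 ; 9 | 79

Inner query: customers.id where city = 'Tokyo'.
Outer: keep orders rows whose customer_id is in that set.
Inner query → {5}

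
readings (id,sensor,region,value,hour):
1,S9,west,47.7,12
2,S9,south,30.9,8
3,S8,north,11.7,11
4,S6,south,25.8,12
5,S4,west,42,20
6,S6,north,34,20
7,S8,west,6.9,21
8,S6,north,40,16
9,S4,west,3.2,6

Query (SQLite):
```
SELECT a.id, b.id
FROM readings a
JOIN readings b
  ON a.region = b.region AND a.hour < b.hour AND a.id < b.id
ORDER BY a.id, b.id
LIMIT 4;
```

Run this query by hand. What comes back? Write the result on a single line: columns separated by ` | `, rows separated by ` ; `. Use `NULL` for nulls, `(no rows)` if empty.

Pairs (a,b) with same region, a.hour < b.hour, a.id < b.id.
region groups: north:{3,6,8} south:{2,4} west:{1,5,7,9}
Ordered by (a.id, b.id); first 4.

1 | 5 ; 1 | 7 ; 2 | 4 ; 3 | 6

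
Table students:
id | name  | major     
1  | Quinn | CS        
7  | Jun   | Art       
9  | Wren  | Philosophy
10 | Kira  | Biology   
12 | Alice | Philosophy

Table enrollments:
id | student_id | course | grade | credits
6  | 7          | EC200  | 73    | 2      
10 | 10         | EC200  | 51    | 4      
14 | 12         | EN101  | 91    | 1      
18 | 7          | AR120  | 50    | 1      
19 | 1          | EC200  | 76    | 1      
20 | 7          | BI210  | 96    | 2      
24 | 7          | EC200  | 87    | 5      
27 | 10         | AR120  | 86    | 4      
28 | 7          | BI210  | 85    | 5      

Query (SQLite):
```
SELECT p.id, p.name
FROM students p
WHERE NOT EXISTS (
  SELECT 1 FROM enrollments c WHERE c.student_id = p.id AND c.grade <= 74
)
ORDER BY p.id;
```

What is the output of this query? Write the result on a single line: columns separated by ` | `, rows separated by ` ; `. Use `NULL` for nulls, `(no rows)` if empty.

1 | Quinn ; 9 | Wren ; 12 | Alice

For each students row, check whether any enrollments with matching student_id has grade <= 74.
Keep rows where that is false.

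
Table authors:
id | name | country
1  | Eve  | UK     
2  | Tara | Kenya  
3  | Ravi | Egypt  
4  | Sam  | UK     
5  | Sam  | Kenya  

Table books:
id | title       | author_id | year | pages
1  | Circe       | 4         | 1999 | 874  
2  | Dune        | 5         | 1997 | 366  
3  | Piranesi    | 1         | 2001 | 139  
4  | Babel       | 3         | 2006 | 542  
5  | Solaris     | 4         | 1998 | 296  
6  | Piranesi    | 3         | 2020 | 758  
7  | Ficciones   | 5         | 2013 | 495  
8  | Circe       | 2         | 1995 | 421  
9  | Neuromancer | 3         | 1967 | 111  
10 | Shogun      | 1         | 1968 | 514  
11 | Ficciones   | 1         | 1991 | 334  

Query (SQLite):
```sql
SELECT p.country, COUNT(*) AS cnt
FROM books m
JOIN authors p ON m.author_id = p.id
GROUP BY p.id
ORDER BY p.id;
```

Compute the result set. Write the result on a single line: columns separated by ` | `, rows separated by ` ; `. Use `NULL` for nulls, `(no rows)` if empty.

UK | 3 ; Kenya | 1 ; Egypt | 3 ; UK | 2 ; Kenya | 2

Join each books row to its authors via author_id.
Group joined rows by authors.id; compute COUNT(*) per group.
  1: ids {3, 10, 11} → COUNT(*)=3
  2: ids {8} → COUNT(*)=1
  3: ids {4, 6, 9} → COUNT(*)=3
  4: ids {1, 5} → COUNT(*)=2
  5: ids {2, 7} → COUNT(*)=2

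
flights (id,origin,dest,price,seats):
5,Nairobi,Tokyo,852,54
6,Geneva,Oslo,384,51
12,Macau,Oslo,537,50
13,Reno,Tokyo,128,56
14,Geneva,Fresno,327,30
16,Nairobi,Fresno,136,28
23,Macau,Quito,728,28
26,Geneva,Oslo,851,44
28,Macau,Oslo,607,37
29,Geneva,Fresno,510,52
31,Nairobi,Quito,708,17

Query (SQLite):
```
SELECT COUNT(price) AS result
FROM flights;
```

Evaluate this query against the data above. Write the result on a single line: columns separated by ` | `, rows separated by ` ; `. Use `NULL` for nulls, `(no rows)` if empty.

All price values: [852, 384, 537, 128, 327, 136, 728, 851, 607, 510, 708].
COUNT(price) counts non-NULL values → 11.

11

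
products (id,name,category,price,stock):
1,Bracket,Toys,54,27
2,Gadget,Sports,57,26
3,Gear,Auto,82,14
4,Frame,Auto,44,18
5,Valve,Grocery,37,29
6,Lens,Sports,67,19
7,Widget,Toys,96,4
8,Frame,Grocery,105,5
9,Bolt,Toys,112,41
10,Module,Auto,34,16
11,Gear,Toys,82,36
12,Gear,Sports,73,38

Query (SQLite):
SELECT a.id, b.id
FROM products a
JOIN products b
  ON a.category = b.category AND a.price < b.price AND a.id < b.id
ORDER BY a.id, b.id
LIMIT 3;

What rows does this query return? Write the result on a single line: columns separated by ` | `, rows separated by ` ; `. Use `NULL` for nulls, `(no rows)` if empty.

Pairs (a,b) with same category, a.price < b.price, a.id < b.id.
category groups: Auto:{3,4,10} Grocery:{5,8} Sports:{2,6,12} Toys:{1,7,9,11}
Ordered by (a.id, b.id); first 3.

1 | 7 ; 1 | 9 ; 1 | 11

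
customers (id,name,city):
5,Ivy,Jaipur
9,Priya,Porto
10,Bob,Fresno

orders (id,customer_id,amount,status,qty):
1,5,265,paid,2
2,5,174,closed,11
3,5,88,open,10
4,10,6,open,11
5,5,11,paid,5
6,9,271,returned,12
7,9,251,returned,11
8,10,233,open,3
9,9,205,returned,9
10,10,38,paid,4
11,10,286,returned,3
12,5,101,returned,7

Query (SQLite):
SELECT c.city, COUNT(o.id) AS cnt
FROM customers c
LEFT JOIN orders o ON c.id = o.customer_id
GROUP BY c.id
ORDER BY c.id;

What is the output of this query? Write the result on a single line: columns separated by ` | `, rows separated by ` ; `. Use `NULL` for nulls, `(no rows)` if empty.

LEFT JOIN keeps every customers row; unmatched ones get NULL for orders columns.
Group by customers.id and compute COUNT(o.id). COUNT(col) of an all-NULL group is 0.
  5: ids {1, 2, 3, 5, 12} → COUNT(o.id)=5
  9: ids {6, 7, 9} → COUNT(o.id)=3
  10: ids {4, 8, 10, 11} → COUNT(o.id)=4

Jaipur | 5 ; Porto | 3 ; Fresno | 4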